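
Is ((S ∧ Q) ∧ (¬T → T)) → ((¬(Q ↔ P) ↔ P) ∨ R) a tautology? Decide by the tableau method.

Assume the negation and expand:
Initial set: {¬(((S ∧ Q) ∧ (¬T → T)) → ((¬(Q ↔ P) ↔ P) ∨ R))}.
¬(((S ∧ Q) ∧ (¬T → T)) → ((¬(Q ↔ P) ↔ P) ∨ R)): α-rule — add ((S ∧ Q) ∧ (¬T → T)), ¬((¬(Q ↔ P) ↔ P) ∨ R).
((S ∧ Q) ∧ (¬T → T)): α-rule — add (S ∧ Q), (¬T → T).
¬((¬(Q ↔ P) ↔ P) ∨ R): α-rule — add ¬(¬(Q ↔ P) ↔ P), ¬R.
(S ∧ Q): α-rule — add S, Q.
(¬T → T): β-rule — branch into ¬¬T  //  T.
  branch 1 (add ¬¬T):
    ¬(¬(Q ↔ P) ↔ P): β-rule — branch into ¬(Q ↔ P), ¬P  //  ¬¬(Q ↔ P), P.
      branch 1.1 (add ¬(Q ↔ P), ¬P):
        ¬(Q ↔ P): β-rule — branch into Q, ¬P  //  ¬Q, P.
          branch 1.1.1 (add Q, ¬P):
            ○ open, literals {P=false, Q=true, R=false, S=true, T=true}.
          branch 1.1.2 (add ¬Q, P):
            × closes — contains both Q and ¬Q.
      branch 1.2 (add ¬¬(Q ↔ P), P):
        ¬¬(Q ↔ P): β-rule — branch into Q, P  //  ¬Q, ¬P.
          branch 1.2.1 (add Q, P):
            ○ open, literals {P=true, Q=true, R=false, S=true, T=true}.
          branch 1.2.2 (add ¬Q, ¬P):
            × closes — contains both Q and ¬Q.
  branch 2 (add T):
    ¬(¬(Q ↔ P) ↔ P): β-rule — branch into ¬(Q ↔ P), ¬P  //  ¬¬(Q ↔ P), P.
      branch 2.1 (add ¬(Q ↔ P), ¬P):
        ¬(Q ↔ P): β-rule — branch into Q, ¬P  //  ¬Q, P.
          branch 2.1.1 (add Q, ¬P):
            ○ open, literals {P=false, Q=true, R=false, S=true, T=true}.
          branch 2.1.2 (add ¬Q, P):
            × closes — contains both Q and ¬Q.
      branch 2.2 (add ¬¬(Q ↔ P), P):
        ¬¬(Q ↔ P): β-rule — branch into Q, P  //  ¬Q, ¬P.
          branch 2.2.1 (add Q, P):
            ○ open, literals {P=true, Q=true, R=false, S=true, T=true}.
          branch 2.2.2 (add ¬Q, ¬P):
            × closes — contains both Q and ¬Q.
4 branches closed, 4 open.
An open branch gives a countermodel: P=false, Q=true, R=false, S=true, T=true (unmentioned atoms arbitrary); under it the original formula is false.

Not valid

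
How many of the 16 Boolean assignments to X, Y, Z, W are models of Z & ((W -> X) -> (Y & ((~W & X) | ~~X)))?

4

Initial set: {(Z & ((W -> X) -> (Y & ((~W & X) | ~~X))))}.
(Z & ((W -> X) -> (Y & ((~W & X) | ~~X)))): α-rule — add Z, ((W -> X) -> (Y & ((~W & X) | ~~X))).
((W -> X) -> (Y & ((~W & X) | ~~X))): β-rule — branch into ~(W -> X)  //  (Y & ((~W & X) | ~~X)).
  branch 1 (add ~(W -> X)):
    ~(W -> X): α-rule — add W, ~X.
    ○ open, literals {W=1, X=0, Z=1}.
  branch 2 (add (Y & ((~W & X) | ~~X))):
    (Y & ((~W & X) | ~~X)): α-rule — add Y, ((~W & X) | ~~X).
    ((~W & X) | ~~X): β-rule — branch into (~W & X)  //  ~~X.
      branch 2.1 (add (~W & X)):
        (~W & X): α-rule — add ~W, X.
        ○ open, literals {W=0, X=1, Y=1, Z=1}.
      branch 2.2 (add ~~X):
        ~~X: drop double negation, giving X.
        ○ open, literals {X=1, Y=1, Z=1}.
0 branches closed, 3 open.
Each open branch fixes some atoms; the unmentioned ones are free. Counting distinct full assignments: branch {W=1, X=0, Z=1} (Y) contributes 2 new; branch {W=0, X=1, Y=1, Z=1} (none free) contributes 1 new; branch {X=1, Y=1, Z=1} (W) contributes 1 new. Total: 4.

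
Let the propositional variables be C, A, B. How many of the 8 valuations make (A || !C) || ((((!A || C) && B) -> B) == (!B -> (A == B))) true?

8

Initial set: {((A || !C) || ((((!A || C) && B) -> B) == (!B -> (A == B))))}.
((A || !C) || ((((!A || C) && B) -> B) == (!B -> (A == B)))): β-rule — branch into (A || !C)  //  ((((!A || C) && B) -> B) == (!B -> (A == B))).
  branch 1 (add (A || !C)):
    (A || !C): β-rule — branch into A  //  !C.
      branch 1.1 (add A):
        ○ open, literals {A=true}.
      branch 1.2 (add !C):
        ○ open, literals {C=false}.
  branch 2 (add ((((!A || C) && B) -> B) == (!B -> (A == B)))):
    ((((!A || C) && B) -> B) == (!B -> (A == B))): β-rule — branch into (((!A || C) && B) -> B), (!B -> (A == B))  //  !(((!A || C) && B) -> B), !(!B -> (A == B)).
      branch 2.1 (add (((!A || C) && B) -> B), (!B -> (A == B))):
        (((!A || C) && B) -> B): β-rule — branch into !((!A || C) && B)  //  B.
          branch 2.1.1 (add !((!A || C) && B)):
            (!B -> (A == B)): β-rule — branch into !!B  //  (A == B).
              branch 2.1.1.1 (add !!B):
                !((!A || C) && B): β-rule — branch into !(!A || C)  //  !B.
                  branch 2.1.1.1.1 (add !(!A || C)):
                    !(!A || C): α-rule — add !!A, !C.
                    ○ open, literals {A=true, B=true, C=false}.
                  branch 2.1.1.1.2 (add !B):
                    × closes — contains both B and !B.
              branch 2.1.1.2 (add (A == B)):
                !((!A || C) && B): β-rule — branch into !(!A || C)  //  !B.
                  branch 2.1.1.2.1 (add !(!A || C)):
                    !(!A || C): α-rule — add !!A, !C.
                    (A == B): β-rule — branch into A, B  //  !A, !B.
                      branch 2.1.1.2.1.1 (add A, B):
                        ○ open, literals {A=true, B=true, C=false}.
                      branch 2.1.1.2.1.2 (add !A, !B):
                        × closes — contains both A and !A.
                  branch 2.1.1.2.2 (add !B):
                    (A == B): β-rule — branch into A, B  //  !A, !B.
                      branch 2.1.1.2.2.1 (add A, B):
                        × closes — contains both B and !B.
                      branch 2.1.1.2.2.2 (add !A, !B):
                        ○ open, literals {A=false, B=false}.
          branch 2.1.2 (add B):
            (!B -> (A == B)): β-rule — branch into !!B  //  (A == B).
              branch 2.1.2.1 (add !!B):
                ○ open, literals {B=true}.
              branch 2.1.2.2 (add (A == B)):
                (A == B): β-rule — branch into A, B  //  !A, !B.
                  branch 2.1.2.2.1 (add A, B):
                    ○ open, literals {A=true, B=true}.
                  branch 2.1.2.2.2 (add !A, !B):
                    × closes — contains both B and !B.
      branch 2.2 (add !(((!A || C) && B) -> B), !(!B -> (A == B))):
        !(((!A || C) && B) -> B): α-rule — add ((!A || C) && B), !B.
        !(!B -> (A == B)): α-rule — add !B, !(A == B).
        ((!A || C) && B): α-rule — add (!A || C), B.
        × closes — contains both B and !B.
5 branches closed, 7 open.
Each open branch fixes some atoms; the unmentioned ones are free. Counting distinct full assignments: branch {A=true} (C, B) contributes 4 new; branch {C=false} (A, B) contributes 2 new; branch {A=true, B=true, C=false} (none free) contributes 0 new; branch {A=true, B=true, C=false} (none free) contributes 0 new; branch {A=false, B=false} (C) contributes 1 new; branch {B=true} (C, A) contributes 1 new; branch {A=true, B=true} (C) contributes 0 new. Total: 8.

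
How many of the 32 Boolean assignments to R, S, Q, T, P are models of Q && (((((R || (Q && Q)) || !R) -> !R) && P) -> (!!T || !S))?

Initial set: {(Q && (((((R || (Q && Q)) || !R) -> !R) && P) -> (!!T || !S)))}.
(Q && (((((R || (Q && Q)) || !R) -> !R) && P) -> (!!T || !S))): α-rule — add Q, (((((R || (Q && Q)) || !R) -> !R) && P) -> (!!T || !S)).
(((((R || (Q && Q)) || !R) -> !R) && P) -> (!!T || !S)): β-rule — branch into !((((R || (Q && Q)) || !R) -> !R) && P)  //  (!!T || !S).
  branch 1 (add !((((R || (Q && Q)) || !R) -> !R) && P)):
    !((((R || (Q && Q)) || !R) -> !R) && P): β-rule — branch into !(((R || (Q && Q)) || !R) -> !R)  //  !P.
      branch 1.1 (add !(((R || (Q && Q)) || !R) -> !R)):
        !(((R || (Q && Q)) || !R) -> !R): α-rule — add ((R || (Q && Q)) || !R), !!R.
        ((R || (Q && Q)) || !R): β-rule — branch into (R || (Q && Q))  //  !R.
          branch 1.1.1 (add (R || (Q && Q))):
            (R || (Q && Q)): β-rule — branch into R  //  (Q && Q).
              branch 1.1.1.1 (add R):
                ○ open, literals {Q=true, R=true}.
              branch 1.1.1.2 (add (Q && Q)):
                (Q && Q): α-rule — add Q, Q.
                ○ open, literals {Q=true, R=true}.
          branch 1.1.2 (add !R):
            × closes — contains both R and !R.
      branch 1.2 (add !P):
        ○ open, literals {P=false, Q=true}.
  branch 2 (add (!!T || !S)):
    (!!T || !S): β-rule — branch into !!T  //  !S.
      branch 2.1 (add !!T):
        !!T: drop double negation, giving T.
        ○ open, literals {Q=true, T=true}.
      branch 2.2 (add !S):
        ○ open, literals {Q=true, S=false}.
1 branch closed, 5 open.
Each open branch fixes some atoms; the unmentioned ones are free. Counting distinct full assignments: branch {Q=true, R=true} (S, T, P) contributes 8 new; branch {Q=true, R=true} (S, T, P) contributes 0 new; branch {P=false, Q=true} (R, S, T) contributes 4 new; branch {Q=true, T=true} (R, S, P) contributes 2 new; branch {Q=true, S=false} (R, T, P) contributes 1 new. Total: 15.

15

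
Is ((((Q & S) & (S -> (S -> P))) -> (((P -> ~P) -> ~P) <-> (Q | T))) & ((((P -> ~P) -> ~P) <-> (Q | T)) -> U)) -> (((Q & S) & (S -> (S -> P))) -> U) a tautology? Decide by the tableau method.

Assume the negation and expand:
Initial set: {~(((((Q & S) & (S -> (S -> P))) -> (((P -> ~P) -> ~P) <-> (Q | T))) & ((((P -> ~P) -> ~P) <-> (Q | T)) -> U)) -> (((Q & S) & (S -> (S -> P))) -> U))}.
~(((((Q & S) & (S -> (S -> P))) -> (((P -> ~P) -> ~P) <-> (Q | T))) & ((((P -> ~P) -> ~P) <-> (Q | T)) -> U)) -> (((Q & S) & (S -> (S -> P))) -> U)): α-rule — add ((((Q & S) & (S -> (S -> P))) -> (((P -> ~P) -> ~P) <-> (Q | T))) & ((((P -> ~P) -> ~P) <-> (Q | T)) -> U)), ~(((Q & S) & (S -> (S -> P))) -> U).
((((Q & S) & (S -> (S -> P))) -> (((P -> ~P) -> ~P) <-> (Q | T))) & ((((P -> ~P) -> ~P) <-> (Q | T)) -> U)): α-rule — add (((Q & S) & (S -> (S -> P))) -> (((P -> ~P) -> ~P) <-> (Q | T))), ((((P -> ~P) -> ~P) <-> (Q | T)) -> U).
~(((Q & S) & (S -> (S -> P))) -> U): α-rule — add ((Q & S) & (S -> (S -> P))), ~U.
((Q & S) & (S -> (S -> P))): α-rule — add (Q & S), (S -> (S -> P)).
(Q & S): α-rule — add Q, S.
(((Q & S) & (S -> (S -> P))) -> (((P -> ~P) -> ~P) <-> (Q | T))): β-rule — branch into ~((Q & S) & (S -> (S -> P)))  //  (((P -> ~P) -> ~P) <-> (Q | T)).
  branch 1 (add ~((Q & S) & (S -> (S -> P)))):
    ((((P -> ~P) -> ~P) <-> (Q | T)) -> U): β-rule — branch into ~(((P -> ~P) -> ~P) <-> (Q | T))  //  U.
      branch 1.1 (add ~(((P -> ~P) -> ~P) <-> (Q | T))):
        (S -> (S -> P)): β-rule — branch into ~S  //  (S -> P).
          branch 1.1.1 (add ~S):
            × closes — contains both S and ~S.
          branch 1.1.2 (add (S -> P)):
            ~((Q & S) & (S -> (S -> P))): β-rule — branch into ~(Q & S)  //  ~(S -> (S -> P)).
              branch 1.1.2.1 (add ~(Q & S)):
                ~(((P -> ~P) -> ~P) <-> (Q | T)): β-rule — branch into ((P -> ~P) -> ~P), ~(Q | T)  //  ~((P -> ~P) -> ~P), (Q | T).
                  branch 1.1.2.1.1 (add ((P -> ~P) -> ~P), ~(Q | T)):
                    ~(Q | T): α-rule — add ~Q, ~T.
                    × closes — contains both Q and ~Q.
                  branch 1.1.2.1.2 (add ~((P -> ~P) -> ~P), (Q | T)):
                    ~((P -> ~P) -> ~P): α-rule — add (P -> ~P), ~~P.
                    (S -> P): β-rule — branch into ~S  //  P.
                      branch 1.1.2.1.2.1 (add ~S):
                        × closes — contains both S and ~S.
                      branch 1.1.2.1.2.2 (add P):
                        ~(Q & S): β-rule — branch into ~Q  //  ~S.
                          branch 1.1.2.1.2.2.1 (add ~Q):
                            × closes — contains both Q and ~Q.
                          branch 1.1.2.1.2.2.2 (add ~S):
                            × closes — contains both S and ~S.
              branch 1.1.2.2 (add ~(S -> (S -> P))):
                ~(S -> (S -> P)): α-rule — add S, ~(S -> P).
                ~(S -> P): α-rule — add S, ~P.
                ~(((P -> ~P) -> ~P) <-> (Q | T)): β-rule — branch into ((P -> ~P) -> ~P), ~(Q | T)  //  ~((P -> ~P) -> ~P), (Q | T).
                  branch 1.1.2.2.1 (add ((P -> ~P) -> ~P), ~(Q | T)):
                    ~(Q | T): α-rule — add ~Q, ~T.
                    × closes — contains both Q and ~Q.
                  branch 1.1.2.2.2 (add ~((P -> ~P) -> ~P), (Q | T)):
                    ~((P -> ~P) -> ~P): α-rule — add (P -> ~P), ~~P.
                    × closes — contains both P and ~P.
      branch 1.2 (add U):
        × closes — contains both U and ~U.
  branch 2 (add (((P -> ~P) -> ~P) <-> (Q | T))):
    ((((P -> ~P) -> ~P) <-> (Q | T)) -> U): β-rule — branch into ~(((P -> ~P) -> ~P) <-> (Q | T))  //  U.
      branch 2.1 (add ~(((P -> ~P) -> ~P) <-> (Q | T))):
        (S -> (S -> P)): β-rule — branch into ~S  //  (S -> P).
          branch 2.1.1 (add ~S):
            × closes — contains both S and ~S.
          branch 2.1.2 (add (S -> P)):
            (((P -> ~P) -> ~P) <-> (Q | T)): β-rule — branch into ((P -> ~P) -> ~P), (Q | T)  //  ~((P -> ~P) -> ~P), ~(Q | T).
              branch 2.1.2.1 (add ((P -> ~P) -> ~P), (Q | T)):
                ~(((P -> ~P) -> ~P) <-> (Q | T)): β-rule — branch into ((P -> ~P) -> ~P), ~(Q | T)  //  ~((P -> ~P) -> ~P), (Q | T).
                  branch 2.1.2.1.1 (add ((P -> ~P) -> ~P), ~(Q | T)):
                    ~(Q | T): α-rule — add ~Q, ~T.
                    × closes — contains both Q and ~Q.
                  branch 2.1.2.1.2 (add ~((P -> ~P) -> ~P), (Q | T)):
                    ~((P -> ~P) -> ~P): α-rule — add (P -> ~P), ~~P.
                    (S -> P): β-rule — branch into ~S  //  P.
                      branch 2.1.2.1.2.1 (add ~S):
                        × closes — contains both S and ~S.
                      branch 2.1.2.1.2.2 (add P):
                        ((P -> ~P) -> ~P): β-rule — branch into ~(P -> ~P)  //  ~P.
                          branch 2.1.2.1.2.2.1 (add ~(P -> ~P)):
                            ~(P -> ~P): α-rule — add P, ~~P.
                            (Q | T): β-rule — branch into Q  //  T.
                              branch 2.1.2.1.2.2.1.1 (add Q):
                                (Q | T): β-rule — branch into Q  //  T.
                                  branch 2.1.2.1.2.2.1.1.1 (add Q):
                                    (P -> ~P): β-rule — branch into ~P  //  ~P.
                                      branch 2.1.2.1.2.2.1.1.1.1 (add ~P):
                                        × closes — contains both P and ~P.
                                      branch 2.1.2.1.2.2.1.1.1.2 (add ~P):
                                        × closes — contains both P and ~P.
                                  branch 2.1.2.1.2.2.1.1.2 (add T):
                                    (P -> ~P): β-rule — branch into ~P  //  ~P.
                                      branch 2.1.2.1.2.2.1.1.2.1 (add ~P):
                                        × closes — contains both P and ~P.
                                      branch 2.1.2.1.2.2.1.1.2.2 (add ~P):
                                        × closes — contains both P and ~P.
                              branch 2.1.2.1.2.2.1.2 (add T):
                                (Q | T): β-rule — branch into Q  //  T.
                                  branch 2.1.2.1.2.2.1.2.1 (add Q):
                                    (P -> ~P): β-rule — branch into ~P  //  ~P.
                                      branch 2.1.2.1.2.2.1.2.1.1 (add ~P):
                                        × closes — contains both P and ~P.
                                      branch 2.1.2.1.2.2.1.2.1.2 (add ~P):
                                        × closes — contains both P and ~P.
                                  branch 2.1.2.1.2.2.1.2.2 (add T):
                                    (P -> ~P): β-rule — branch into ~P  //  ~P.
                                      branch 2.1.2.1.2.2.1.2.2.1 (add ~P):
                                        × closes — contains both P and ~P.
                                      branch 2.1.2.1.2.2.1.2.2.2 (add ~P):
                                        × closes — contains both P and ~P.
                          branch 2.1.2.1.2.2.2 (add ~P):
                            × closes — contains both P and ~P.
              branch 2.1.2.2 (add ~((P -> ~P) -> ~P), ~(Q | T)):
                ~((P -> ~P) -> ~P): α-rule — add (P -> ~P), ~~P.
                ~(Q | T): α-rule — add ~Q, ~T.
                × closes — contains both Q and ~Q.
      branch 2.2 (add U):
        × closes — contains both U and ~U.
All 22 branches close.
Every branch closed, so the negation is unsatisfiable and the formula is valid.

Valid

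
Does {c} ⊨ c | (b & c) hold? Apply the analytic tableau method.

Yes

Initial set: {T c; F (c | (b & c))}.
F (c | (b & c)): α-rule — add F c, F (b & c).
× closes — contains both c and ~c.
All 1 branch closes.
Every branch closed, so the premises entail the conclusion.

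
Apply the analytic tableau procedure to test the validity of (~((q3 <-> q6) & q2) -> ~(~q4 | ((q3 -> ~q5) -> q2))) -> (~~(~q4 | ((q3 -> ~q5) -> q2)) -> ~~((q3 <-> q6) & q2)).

Assume the negation and expand:
Initial set: {~((~((q3 <-> q6) & q2) -> ~(~q4 | ((q3 -> ~q5) -> q2))) -> (~~(~q4 | ((q3 -> ~q5) -> q2)) -> ~~((q3 <-> q6) & q2)))}.
~((~((q3 <-> q6) & q2) -> ~(~q4 | ((q3 -> ~q5) -> q2))) -> (~~(~q4 | ((q3 -> ~q5) -> q2)) -> ~~((q3 <-> q6) & q2))): α-rule — add (~((q3 <-> q6) & q2) -> ~(~q4 | ((q3 -> ~q5) -> q2))), ~(~~(~q4 | ((q3 -> ~q5) -> q2)) -> ~~((q3 <-> q6) & q2)).
~(~~(~q4 | ((q3 -> ~q5) -> q2)) -> ~~((q3 <-> q6) & q2)): α-rule — add ~~(~q4 | ((q3 -> ~q5) -> q2)), ~~~((q3 <-> q6) & q2).
~~(~q4 | ((q3 -> ~q5) -> q2)): drop double negation, giving (~q4 | ((q3 -> ~q5) -> q2)).
~~~((q3 <-> q6) & q2): drop double negation, giving ~((q3 <-> q6) & q2).
(~((q3 <-> q6) & q2) -> ~(~q4 | ((q3 -> ~q5) -> q2))): β-rule — branch into ~~((q3 <-> q6) & q2)  //  ~(~q4 | ((q3 -> ~q5) -> q2)).
  branch 1 (add ~~((q3 <-> q6) & q2)):
    ~~((q3 <-> q6) & q2): α-rule — add (q3 <-> q6), q2.
    (~q4 | ((q3 -> ~q5) -> q2)): β-rule — branch into ~q4  //  ((q3 -> ~q5) -> q2).
      branch 1.1 (add ~q4):
        ~((q3 <-> q6) & q2): β-rule — branch into ~(q3 <-> q6)  //  ~q2.
          branch 1.1.1 (add ~(q3 <-> q6)):
            (q3 <-> q6): β-rule — branch into q3, q6  //  ~q3, ~q6.
              branch 1.1.1.1 (add q3, q6):
                ~(q3 <-> q6): β-rule — branch into q3, ~q6  //  ~q3, q6.
                  branch 1.1.1.1.1 (add q3, ~q6):
                    × closes — contains both q6 and ~q6.
                  branch 1.1.1.1.2 (add ~q3, q6):
                    × closes — contains both q3 and ~q3.
              branch 1.1.1.2 (add ~q3, ~q6):
                ~(q3 <-> q6): β-rule — branch into q3, ~q6  //  ~q3, q6.
                  branch 1.1.1.2.1 (add q3, ~q6):
                    × closes — contains both q3 and ~q3.
                  branch 1.1.1.2.2 (add ~q3, q6):
                    × closes — contains both q6 and ~q6.
          branch 1.1.2 (add ~q2):
            × closes — contains both q2 and ~q2.
      branch 1.2 (add ((q3 -> ~q5) -> q2)):
        ~((q3 <-> q6) & q2): β-rule — branch into ~(q3 <-> q6)  //  ~q2.
          branch 1.2.1 (add ~(q3 <-> q6)):
            (q3 <-> q6): β-rule — branch into q3, q6  //  ~q3, ~q6.
              branch 1.2.1.1 (add q3, q6):
                ((q3 -> ~q5) -> q2): β-rule — branch into ~(q3 -> ~q5)  //  q2.
                  branch 1.2.1.1.1 (add ~(q3 -> ~q5)):
                    ~(q3 -> ~q5): α-rule — add q3, ~~q5.
                    ~(q3 <-> q6): β-rule — branch into q3, ~q6  //  ~q3, q6.
                      branch 1.2.1.1.1.1 (add q3, ~q6):
                        × closes — contains both q6 and ~q6.
                      branch 1.2.1.1.1.2 (add ~q3, q6):
                        × closes — contains both q3 and ~q3.
                  branch 1.2.1.1.2 (add q2):
                    ~(q3 <-> q6): β-rule — branch into q3, ~q6  //  ~q3, q6.
                      branch 1.2.1.1.2.1 (add q3, ~q6):
                        × closes — contains both q6 and ~q6.
                      branch 1.2.1.1.2.2 (add ~q3, q6):
                        × closes — contains both q3 and ~q3.
              branch 1.2.1.2 (add ~q3, ~q6):
                ((q3 -> ~q5) -> q2): β-rule — branch into ~(q3 -> ~q5)  //  q2.
                  branch 1.2.1.2.1 (add ~(q3 -> ~q5)):
                    ~(q3 -> ~q5): α-rule — add q3, ~~q5.
                    × closes — contains both q3 and ~q3.
                  branch 1.2.1.2.2 (add q2):
                    ~(q3 <-> q6): β-rule — branch into q3, ~q6  //  ~q3, q6.
                      branch 1.2.1.2.2.1 (add q3, ~q6):
                        × closes — contains both q3 and ~q3.
                      branch 1.2.1.2.2.2 (add ~q3, q6):
                        × closes — contains both q6 and ~q6.
          branch 1.2.2 (add ~q2):
            × closes — contains both q2 and ~q2.
  branch 2 (add ~(~q4 | ((q3 -> ~q5) -> q2))):
    ~(~q4 | ((q3 -> ~q5) -> q2)): α-rule — add ~~q4, ~((q3 -> ~q5) -> q2).
    ~((q3 -> ~q5) -> q2): α-rule — add (q3 -> ~q5), ~q2.
    (~q4 | ((q3 -> ~q5) -> q2)): β-rule — branch into ~q4  //  ((q3 -> ~q5) -> q2).
      branch 2.1 (add ~q4):
        × closes — contains both q4 and ~q4.
      branch 2.2 (add ((q3 -> ~q5) -> q2)):
        ~((q3 <-> q6) & q2): β-rule — branch into ~(q3 <-> q6)  //  ~q2.
          branch 2.2.1 (add ~(q3 <-> q6)):
            (q3 -> ~q5): β-rule — branch into ~q3  //  ~q5.
              branch 2.2.1.1 (add ~q3):
                ((q3 -> ~q5) -> q2): β-rule — branch into ~(q3 -> ~q5)  //  q2.
                  branch 2.2.1.1.1 (add ~(q3 -> ~q5)):
                    ~(q3 -> ~q5): α-rule — add q3, ~~q5.
                    × closes — contains both q3 and ~q3.
                  branch 2.2.1.1.2 (add q2):
                    × closes — contains both q2 and ~q2.
              branch 2.2.1.2 (add ~q5):
                ((q3 -> ~q5) -> q2): β-rule — branch into ~(q3 -> ~q5)  //  q2.
                  branch 2.2.1.2.1 (add ~(q3 -> ~q5)):
                    ~(q3 -> ~q5): α-rule — add q3, ~~q5.
                    × closes — contains both q5 and ~q5.
                  branch 2.2.1.2.2 (add q2):
                    × closes — contains both q2 and ~q2.
          branch 2.2.2 (add ~q2):
            (q3 -> ~q5): β-rule — branch into ~q3  //  ~q5.
              branch 2.2.2.1 (add ~q3):
                ((q3 -> ~q5) -> q2): β-rule — branch into ~(q3 -> ~q5)  //  q2.
                  branch 2.2.2.1.1 (add ~(q3 -> ~q5)):
                    ~(q3 -> ~q5): α-rule — add q3, ~~q5.
                    × closes — contains both q3 and ~q3.
                  branch 2.2.2.1.2 (add q2):
                    × closes — contains both q2 and ~q2.
              branch 2.2.2.2 (add ~q5):
                ((q3 -> ~q5) -> q2): β-rule — branch into ~(q3 -> ~q5)  //  q2.
                  branch 2.2.2.2.1 (add ~(q3 -> ~q5)):
                    ~(q3 -> ~q5): α-rule — add q3, ~~q5.
                    × closes — contains both q5 and ~q5.
                  branch 2.2.2.2.2 (add q2):
                    × closes — contains both q2 and ~q2.
All 22 branches close.
Every branch closed, so the negation is unsatisfiable and the formula is valid.

Valid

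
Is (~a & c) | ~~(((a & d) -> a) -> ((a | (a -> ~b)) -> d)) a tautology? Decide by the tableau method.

Assume the negation and expand:
Initial set: {~((~a & c) | ~~(((a & d) -> a) -> ((a | (a -> ~b)) -> d)))}.
~((~a & c) | ~~(((a & d) -> a) -> ((a | (a -> ~b)) -> d))): α-rule — add ~(~a & c), ~~~(((a & d) -> a) -> ((a | (a -> ~b)) -> d)).
~~~(((a & d) -> a) -> ((a | (a -> ~b)) -> d)): drop double negation, giving ~(((a & d) -> a) -> ((a | (a -> ~b)) -> d)).
~(((a & d) -> a) -> ((a | (a -> ~b)) -> d)): α-rule — add ((a & d) -> a), ~((a | (a -> ~b)) -> d).
~((a | (a -> ~b)) -> d): α-rule — add (a | (a -> ~b)), ~d.
~(~a & c): β-rule — branch into ~~a  //  ~c.
  branch 1 (add ~~a):
    ((a & d) -> a): β-rule — branch into ~(a & d)  //  a.
      branch 1.1 (add ~(a & d)):
        (a | (a -> ~b)): β-rule — branch into a  //  (a -> ~b).
          branch 1.1.1 (add a):
            ~(a & d): β-rule — branch into ~a  //  ~d.
              branch 1.1.1.1 (add ~a):
                × closes — contains both a and ~a.
              branch 1.1.1.2 (add ~d):
                ○ open, literals {a=T, d=F}.
          branch 1.1.2 (add (a -> ~b)):
            ~(a & d): β-rule — branch into ~a  //  ~d.
              branch 1.1.2.1 (add ~a):
                × closes — contains both a and ~a.
              branch 1.1.2.2 (add ~d):
                (a -> ~b): β-rule — branch into ~a  //  ~b.
                  branch 1.1.2.2.1 (add ~a):
                    × closes — contains both a and ~a.
                  branch 1.1.2.2.2 (add ~b):
                    ○ open, literals {a=T, b=F, d=F}.
      branch 1.2 (add a):
        (a | (a -> ~b)): β-rule — branch into a  //  (a -> ~b).
          branch 1.2.1 (add a):
            ○ open, literals {a=T, d=F}.
          branch 1.2.2 (add (a -> ~b)):
            (a -> ~b): β-rule — branch into ~a  //  ~b.
              branch 1.2.2.1 (add ~a):
                × closes — contains both a and ~a.
              branch 1.2.2.2 (add ~b):
                ○ open, literals {a=T, b=F, d=F}.
  branch 2 (add ~c):
    ((a & d) -> a): β-rule — branch into ~(a & d)  //  a.
      branch 2.1 (add ~(a & d)):
        (a | (a -> ~b)): β-rule — branch into a  //  (a -> ~b).
          branch 2.1.1 (add a):
            ~(a & d): β-rule — branch into ~a  //  ~d.
              branch 2.1.1.1 (add ~a):
                × closes — contains both a and ~a.
              branch 2.1.1.2 (add ~d):
                ○ open, literals {a=T, c=F, d=F}.
          branch 2.1.2 (add (a -> ~b)):
            ~(a & d): β-rule — branch into ~a  //  ~d.
              branch 2.1.2.1 (add ~a):
                (a -> ~b): β-rule — branch into ~a  //  ~b.
                  branch 2.1.2.1.1 (add ~a):
                    ○ open, literals {a=F, c=F, d=F}.
                  branch 2.1.2.1.2 (add ~b):
                    ○ open, literals {a=F, b=F, c=F, d=F}.
              branch 2.1.2.2 (add ~d):
                (a -> ~b): β-rule — branch into ~a  //  ~b.
                  branch 2.1.2.2.1 (add ~a):
                    ○ open, literals {a=F, c=F, d=F}.
                  branch 2.1.2.2.2 (add ~b):
                    ○ open, literals {b=F, c=F, d=F}.
      branch 2.2 (add a):
        (a | (a -> ~b)): β-rule — branch into a  //  (a -> ~b).
          branch 2.2.1 (add a):
            ○ open, literals {a=T, c=F, d=F}.
          branch 2.2.2 (add (a -> ~b)):
            (a -> ~b): β-rule — branch into ~a  //  ~b.
              branch 2.2.2.1 (add ~a):
                × closes — contains both a and ~a.
              branch 2.2.2.2 (add ~b):
                ○ open, literals {a=T, b=F, c=F, d=F}.
6 branches closed, 11 open.
An open branch gives a countermodel: a=T, d=F (unmentioned atoms arbitrary); under it the original formula is false.

Not valid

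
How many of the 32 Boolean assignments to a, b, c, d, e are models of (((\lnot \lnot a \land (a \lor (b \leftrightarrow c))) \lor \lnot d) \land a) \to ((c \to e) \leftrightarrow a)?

Initial set: {((((\lnot \lnot a \land (a \lor (b \leftrightarrow c))) \lor \lnot d) \land a) \to ((c \to e) \leftrightarrow a))}.
((((\lnot \lnot a \land (a \lor (b \leftrightarrow c))) \lor \lnot d) \land a) \to ((c \to e) \leftrightarrow a)): β-rule — branch into \lnot (((\lnot \lnot a \land (a \lor (b \leftrightarrow c))) \lor \lnot d) \land a)  //  ((c \to e) \leftrightarrow a).
  branch 1 (add \lnot (((\lnot \lnot a \land (a \lor (b \leftrightarrow c))) \lor \lnot d) \land a)):
    \lnot (((\lnot \lnot a \land (a \lor (b \leftrightarrow c))) \lor \lnot d) \land a): β-rule — branch into \lnot ((\lnot \lnot a \land (a \lor (b \leftrightarrow c))) \lor \lnot d)  //  \lnot a.
      branch 1.1 (add \lnot ((\lnot \lnot a \land (a \lor (b \leftrightarrow c))) \lor \lnot d)):
        \lnot ((\lnot \lnot a \land (a \lor (b \leftrightarrow c))) \lor \lnot d): α-rule — add \lnot (\lnot \lnot a \land (a \lor (b \leftrightarrow c))), \lnot \lnot d.
        \lnot (\lnot \lnot a \land (a \lor (b \leftrightarrow c))): β-rule — branch into \lnot \lnot \lnot a  //  \lnot (a \lor (b \leftrightarrow c)).
          branch 1.1.1 (add \lnot \lnot \lnot a):
            \lnot \lnot \lnot a: drop double negation, giving \lnot a.
            ○ open, literals {a=false, d=true}.
          branch 1.1.2 (add \lnot (a \lor (b \leftrightarrow c))):
            \lnot (a \lor (b \leftrightarrow c)): α-rule — add \lnot a, \lnot (b \leftrightarrow c).
            \lnot (b \leftrightarrow c): β-rule — branch into b, \lnot c  //  \lnot b, c.
              branch 1.1.2.1 (add b, \lnot c):
                ○ open, literals {a=false, b=true, c=false, d=true}.
              branch 1.1.2.2 (add \lnot b, c):
                ○ open, literals {a=false, b=false, c=true, d=true}.
      branch 1.2 (add \lnot a):
        ○ open, literals {a=false}.
  branch 2 (add ((c \to e) \leftrightarrow a)):
    ((c \to e) \leftrightarrow a): β-rule — branch into (c \to e), a  //  \lnot (c \to e), \lnot a.
      branch 2.1 (add (c \to e), a):
        (c \to e): β-rule — branch into \lnot c  //  e.
          branch 2.1.1 (add \lnot c):
            ○ open, literals {a=true, c=false}.
          branch 2.1.2 (add e):
            ○ open, literals {a=true, e=true}.
      branch 2.2 (add \lnot (c \to e), \lnot a):
        \lnot (c \to e): α-rule — add c, \lnot e.
        ○ open, literals {a=false, c=true, e=false}.
0 branches closed, 7 open.
Each open branch fixes some atoms; the unmentioned ones are free. Counting distinct full assignments: branch {a=false, d=true} (b, c, e) contributes 8 new; branch {a=false, b=true, c=false, d=true} (e) contributes 0 new; branch {a=false, b=false, c=true, d=true} (e) contributes 0 new; branch {a=false} (b, c, d, e) contributes 8 new; branch {a=true, c=false} (b, d, e) contributes 8 new; branch {a=true, e=true} (b, c, d) contributes 4 new; branch {a=false, c=true, e=false} (b, d) contributes 0 new. Total: 28.

28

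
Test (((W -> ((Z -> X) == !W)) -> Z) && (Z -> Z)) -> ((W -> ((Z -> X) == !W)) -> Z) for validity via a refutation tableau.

Valid

Assume the negation and expand:
Initial set: {F ((((W -> ((Z -> X) == !W)) -> Z) && (Z -> Z)) -> ((W -> ((Z -> X) == !W)) -> Z))}.
F ((((W -> ((Z -> X) == !W)) -> Z) && (Z -> Z)) -> ((W -> ((Z -> X) == !W)) -> Z)): α-rule — add T (((W -> ((Z -> X) == !W)) -> Z) && (Z -> Z)), F ((W -> ((Z -> X) == !W)) -> Z).
T (((W -> ((Z -> X) == !W)) -> Z) && (Z -> Z)): α-rule — add T ((W -> ((Z -> X) == !W)) -> Z), T (Z -> Z).
F ((W -> ((Z -> X) == !W)) -> Z): α-rule — add T (W -> ((Z -> X) == !W)), F Z.
T ((W -> ((Z -> X) == !W)) -> Z): β-rule — branch into F (W -> ((Z -> X) == !W))  //  T Z.
  branch 1 (add F (W -> ((Z -> X) == !W))):
    F (W -> ((Z -> X) == !W)): α-rule — add T W, F ((Z -> X) == !W).
    T (Z -> Z): β-rule — branch into F Z  //  T Z.
      branch 1.1 (add F Z):
        T (W -> ((Z -> X) == !W)): β-rule — branch into F W  //  T ((Z -> X) == !W).
          branch 1.1.1 (add F W):
            × closes — contains both W and !W.
          branch 1.1.2 (add T ((Z -> X) == !W)):
            F ((Z -> X) == !W): β-rule — branch into T (Z -> X), F !W  //  F (Z -> X), T !W.
              branch 1.1.2.1 (add T (Z -> X), F !W):
                T ((Z -> X) == !W): β-rule — branch into T (Z -> X), T !W  //  F (Z -> X), F !W.
                  branch 1.1.2.1.1 (add T (Z -> X), T !W):
                    × closes — contains both W and !W.
                  branch 1.1.2.1.2 (add F (Z -> X), F !W):
                    F (Z -> X): α-rule — add T Z, F X.
                    × closes — contains both Z and !Z.
              branch 1.1.2.2 (add F (Z -> X), T !W):
                × closes — contains both W and !W.
      branch 1.2 (add T Z):
        × closes — contains both Z and !Z.
  branch 2 (add T Z):
    × closes — contains both Z and !Z.
All 6 branches close.
Every branch closed, so the negation is unsatisfiable and the formula is valid.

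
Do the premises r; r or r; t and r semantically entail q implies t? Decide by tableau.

Yes

Initial set: {r; (r or r); (t and r); not (q implies t)}.
(t and r): α-rule — add t, r.
not (q implies t): α-rule — add q, not t.
× closes — contains both t and not t.
All 1 branch closes.
Every branch closed, so the premises entail the conclusion.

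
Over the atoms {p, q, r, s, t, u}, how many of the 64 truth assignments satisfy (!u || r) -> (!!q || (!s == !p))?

Initial set: {((!u || r) -> (!!q || (!s == !p)))}.
((!u || r) -> (!!q || (!s == !p))): β-rule — branch into !(!u || r)  //  (!!q || (!s == !p)).
  branch 1 (add !(!u || r)):
    !(!u || r): α-rule — add !!u, !r.
    ○ open, literals {r=0, u=1}.
  branch 2 (add (!!q || (!s == !p))):
    (!!q || (!s == !p)): β-rule — branch into !!q  //  (!s == !p).
      branch 2.1 (add !!q):
        !!q: drop double negation, giving q.
        ○ open, literals {q=1}.
      branch 2.2 (add (!s == !p)):
        (!s == !p): β-rule — branch into !s, !p  //  !!s, !!p.
          branch 2.2.1 (add !s, !p):
            ○ open, literals {p=0, s=0}.
          branch 2.2.2 (add !!s, !!p):
            ○ open, literals {p=1, s=1}.
0 branches closed, 4 open.
Each open branch fixes some atoms; the unmentioned ones are free. Counting distinct full assignments: branch {r=0, u=1} (p, q, s, t) contributes 16 new; branch {q=1} (p, r, s, t, u) contributes 24 new; branch {p=0, s=0} (q, r, t, u) contributes 6 new; branch {p=1, s=1} (q, r, t, u) contributes 6 new. Total: 52.

52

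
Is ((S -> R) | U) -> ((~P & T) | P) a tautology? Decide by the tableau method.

Assume the negation and expand:
Initial set: {~(((S -> R) | U) -> ((~P & T) | P))}.
~(((S -> R) | U) -> ((~P & T) | P)): α-rule — add ((S -> R) | U), ~((~P & T) | P).
~((~P & T) | P): α-rule — add ~(~P & T), ~P.
((S -> R) | U): β-rule — branch into (S -> R)  //  U.
  branch 1 (add (S -> R)):
    ~(~P & T): β-rule — branch into ~~P  //  ~T.
      branch 1.1 (add ~~P):
        × closes — contains both P and ~P.
      branch 1.2 (add ~T):
        (S -> R): β-rule — branch into ~S  //  R.
          branch 1.2.1 (add ~S):
            ○ open, literals {P=0, S=0, T=0}.
          branch 1.2.2 (add R):
            ○ open, literals {P=0, R=1, T=0}.
  branch 2 (add U):
    ~(~P & T): β-rule — branch into ~~P  //  ~T.
      branch 2.1 (add ~~P):
        × closes — contains both P and ~P.
      branch 2.2 (add ~T):
        ○ open, literals {P=0, T=0, U=1}.
2 branches closed, 3 open.
An open branch gives a countermodel: P=0, S=0, T=0 (unmentioned atoms arbitrary); under it the original formula is false.

Not valid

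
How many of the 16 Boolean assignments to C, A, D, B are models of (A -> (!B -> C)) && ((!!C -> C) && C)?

Initial set: {((A -> (!B -> C)) && ((!!C -> C) && C))}.
((A -> (!B -> C)) && ((!!C -> C) && C)): α-rule — add (A -> (!B -> C)), ((!!C -> C) && C).
((!!C -> C) && C): α-rule — add (!!C -> C), C.
(A -> (!B -> C)): β-rule — branch into !A  //  (!B -> C).
  branch 1 (add !A):
    (!!C -> C): β-rule — branch into !!!C  //  C.
      branch 1.1 (add !!!C):
        !!!C: drop double negation, giving !C.
        × closes — contains both C and !C.
      branch 1.2 (add C):
        ○ open, literals {A=F, C=T}.
  branch 2 (add (!B -> C)):
    (!!C -> C): β-rule — branch into !!!C  //  C.
      branch 2.1 (add !!!C):
        !!!C: drop double negation, giving !C.
        × closes — contains both C and !C.
      branch 2.2 (add C):
        (!B -> C): β-rule — branch into !!B  //  C.
          branch 2.2.1 (add !!B):
            ○ open, literals {B=T, C=T}.
          branch 2.2.2 (add C):
            ○ open, literals {C=T}.
2 branches closed, 3 open.
Each open branch fixes some atoms; the unmentioned ones are free. Counting distinct full assignments: branch {A=F, C=T} (D, B) contributes 4 new; branch {B=T, C=T} (A, D) contributes 2 new; branch {C=T} (A, D, B) contributes 2 new. Total: 8.

8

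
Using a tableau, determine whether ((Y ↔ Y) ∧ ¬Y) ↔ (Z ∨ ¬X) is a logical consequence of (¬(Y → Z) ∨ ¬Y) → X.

No

Initial set: {((¬(Y → Z) ∨ ¬Y) → X); ¬(((Y ↔ Y) ∧ ¬Y) ↔ (Z ∨ ¬X))}.
((¬(Y → Z) ∨ ¬Y) → X): β-rule — branch into ¬(¬(Y → Z) ∨ ¬Y)  //  X.
  branch 1 (add ¬(¬(Y → Z) ∨ ¬Y)):
    ¬(¬(Y → Z) ∨ ¬Y): α-rule — add ¬¬(Y → Z), ¬¬Y.
    ¬(((Y ↔ Y) ∧ ¬Y) ↔ (Z ∨ ¬X)): β-rule — branch into ((Y ↔ Y) ∧ ¬Y), ¬(Z ∨ ¬X)  //  ¬((Y ↔ Y) ∧ ¬Y), (Z ∨ ¬X).
      branch 1.1 (add ((Y ↔ Y) ∧ ¬Y), ¬(Z ∨ ¬X)):
        ((Y ↔ Y) ∧ ¬Y): α-rule — add (Y ↔ Y), ¬Y.
        × closes — contains both Y and ¬Y.
      branch 1.2 (add ¬((Y ↔ Y) ∧ ¬Y), (Z ∨ ¬X)):
        ¬¬(Y → Z): β-rule — branch into ¬Y  //  Z.
          branch 1.2.1 (add ¬Y):
            × closes — contains both Y and ¬Y.
          branch 1.2.2 (add Z):
            ¬((Y ↔ Y) ∧ ¬Y): β-rule — branch into ¬(Y ↔ Y)  //  ¬¬Y.
              branch 1.2.2.1 (add ¬(Y ↔ Y)):
                (Z ∨ ¬X): β-rule — branch into Z  //  ¬X.
                  branch 1.2.2.1.1 (add Z):
                    ¬(Y ↔ Y): β-rule — branch into Y, ¬Y  //  ¬Y, Y.
                      branch 1.2.2.1.1.1 (add Y, ¬Y):
                        × closes — contains both Y and ¬Y.
                      branch 1.2.2.1.1.2 (add ¬Y, Y):
                        × closes — contains both Y and ¬Y.
                  branch 1.2.2.1.2 (add ¬X):
                    ¬(Y ↔ Y): β-rule — branch into Y, ¬Y  //  ¬Y, Y.
                      branch 1.2.2.1.2.1 (add Y, ¬Y):
                        × closes — contains both Y and ¬Y.
                      branch 1.2.2.1.2.2 (add ¬Y, Y):
                        × closes — contains both Y and ¬Y.
              branch 1.2.2.2 (add ¬¬Y):
                (Z ∨ ¬X): β-rule — branch into Z  //  ¬X.
                  branch 1.2.2.2.1 (add Z):
                    ○ open, literals {Y=T, Z=T}.
                  branch 1.2.2.2.2 (add ¬X):
                    ○ open, literals {X=F, Y=T, Z=T}.
  branch 2 (add X):
    ¬(((Y ↔ Y) ∧ ¬Y) ↔ (Z ∨ ¬X)): β-rule — branch into ((Y ↔ Y) ∧ ¬Y), ¬(Z ∨ ¬X)  //  ¬((Y ↔ Y) ∧ ¬Y), (Z ∨ ¬X).
      branch 2.1 (add ((Y ↔ Y) ∧ ¬Y), ¬(Z ∨ ¬X)):
        ((Y ↔ Y) ∧ ¬Y): α-rule — add (Y ↔ Y), ¬Y.
        ¬(Z ∨ ¬X): α-rule — add ¬Z, ¬¬X.
        (Y ↔ Y): β-rule — branch into Y, Y  //  ¬Y, ¬Y.
          branch 2.1.1 (add Y, Y):
            × closes — contains both Y and ¬Y.
          branch 2.1.2 (add ¬Y, ¬Y):
            ○ open, literals {X=T, Y=F, Z=F}.
      branch 2.2 (add ¬((Y ↔ Y) ∧ ¬Y), (Z ∨ ¬X)):
        ¬((Y ↔ Y) ∧ ¬Y): β-rule — branch into ¬(Y ↔ Y)  //  ¬¬Y.
          branch 2.2.1 (add ¬(Y ↔ Y)):
            (Z ∨ ¬X): β-rule — branch into Z  //  ¬X.
              branch 2.2.1.1 (add Z):
                ¬(Y ↔ Y): β-rule — branch into Y, ¬Y  //  ¬Y, Y.
                  branch 2.2.1.1.1 (add Y, ¬Y):
                    × closes — contains both Y and ¬Y.
                  branch 2.2.1.1.2 (add ¬Y, Y):
                    × closes — contains both Y and ¬Y.
              branch 2.2.1.2 (add ¬X):
                × closes — contains both X and ¬X.
          branch 2.2.2 (add ¬¬Y):
            (Z ∨ ¬X): β-rule — branch into Z  //  ¬X.
              branch 2.2.2.1 (add Z):
                ○ open, literals {X=T, Y=T, Z=T}.
              branch 2.2.2.2 (add ¬X):
                × closes — contains both X and ¬X.
11 branches closed, 4 open.
An open branch gives a countermodel: Y=T, Z=T (unmentioned atoms arbitrary); the premises hold there but the conclusion fails.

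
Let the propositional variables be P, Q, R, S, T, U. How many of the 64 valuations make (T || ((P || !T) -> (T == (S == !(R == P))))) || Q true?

Initial set: {T ((T || ((P || !T) -> (T == (S == !(R == P))))) || Q)}.
T ((T || ((P || !T) -> (T == (S == !(R == P))))) || Q): β-rule — branch into T (T || ((P || !T) -> (T == (S == !(R == P)))))  //  T Q.
  branch 1 (add T (T || ((P || !T) -> (T == (S == !(R == P)))))):
    T (T || ((P || !T) -> (T == (S == !(R == P))))): β-rule — branch into T T  //  T ((P || !T) -> (T == (S == !(R == P)))).
      branch 1.1 (add T T):
        ○ open, literals {T=true}.
      branch 1.2 (add T ((P || !T) -> (T == (S == !(R == P))))):
        T ((P || !T) -> (T == (S == !(R == P)))): β-rule — branch into F (P || !T)  //  T (T == (S == !(R == P))).
          branch 1.2.1 (add F (P || !T)):
            F (P || !T): α-rule — add F P, F !T.
            ○ open, literals {P=false, T=true}.
          branch 1.2.2 (add T (T == (S == !(R == P)))):
            T (T == (S == !(R == P))): β-rule — branch into T T, T (S == !(R == P))  //  F T, F (S == !(R == P)).
              branch 1.2.2.1 (add T T, T (S == !(R == P))):
                T (S == !(R == P)): β-rule — branch into T S, T !(R == P)  //  F S, F !(R == P).
                  branch 1.2.2.1.1 (add T S, T !(R == P)):
                    T !(R == P): β-rule — branch into T R, F P  //  F R, T P.
                      branch 1.2.2.1.1.1 (add T R, F P):
                        ○ open, literals {P=false, R=true, S=true, T=true}.
                      branch 1.2.2.1.1.2 (add F R, T P):
                        ○ open, literals {P=true, R=false, S=true, T=true}.
                  branch 1.2.2.1.2 (add F S, F !(R == P)):
                    F !(R == P): β-rule — branch into T R, T P  //  F R, F P.
                      branch 1.2.2.1.2.1 (add T R, T P):
                        ○ open, literals {P=true, R=true, S=false, T=true}.
                      branch 1.2.2.1.2.2 (add F R, F P):
                        ○ open, literals {P=false, R=false, S=false, T=true}.
              branch 1.2.2.2 (add F T, F (S == !(R == P))):
                F (S == !(R == P)): β-rule — branch into T S, F !(R == P)  //  F S, T !(R == P).
                  branch 1.2.2.2.1 (add T S, F !(R == P)):
                    F !(R == P): β-rule — branch into T R, T P  //  F R, F P.
                      branch 1.2.2.2.1.1 (add T R, T P):
                        ○ open, literals {P=true, R=true, S=true, T=false}.
                      branch 1.2.2.2.1.2 (add F R, F P):
                        ○ open, literals {P=false, R=false, S=true, T=false}.
                  branch 1.2.2.2.2 (add F S, T !(R == P)):
                    T !(R == P): β-rule — branch into T R, F P  //  F R, T P.
                      branch 1.2.2.2.2.1 (add T R, F P):
                        ○ open, literals {P=false, R=true, S=false, T=false}.
                      branch 1.2.2.2.2.2 (add F R, T P):
                        ○ open, literals {P=true, R=false, S=false, T=false}.
  branch 2 (add T Q):
    ○ open, literals {Q=true}.
0 branches closed, 11 open.
Each open branch fixes some atoms; the unmentioned ones are free. Counting distinct full assignments: branch {T=true} (P, Q, R, S, U) contributes 32 new; branch {P=false, T=true} (Q, R, S, U) contributes 0 new; branch {P=false, R=true, S=true, T=true} (Q, U) contributes 0 new; branch {P=true, R=false, S=true, T=true} (Q, U) contributes 0 new; branch {P=true, R=true, S=false, T=true} (Q, U) contributes 0 new; branch {P=false, R=false, S=false, T=true} (Q, U) contributes 0 new; branch {P=true, R=true, S=true, T=false} (Q, U) contributes 4 new; branch {P=false, R=false, S=true, T=false} (Q, U) contributes 4 new; branch {P=false, R=true, S=false, T=false} (Q, U) contributes 4 new; branch {P=true, R=false, S=false, T=false} (Q, U) contributes 4 new; branch {Q=true} (P, R, S, T, U) contributes 8 new. Total: 56.

56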